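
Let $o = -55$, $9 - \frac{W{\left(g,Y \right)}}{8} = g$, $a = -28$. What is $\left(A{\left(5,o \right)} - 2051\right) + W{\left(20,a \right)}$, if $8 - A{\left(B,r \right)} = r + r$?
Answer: $-2021$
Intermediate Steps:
$W{\left(g,Y \right)} = 72 - 8 g$
$A{\left(B,r \right)} = 8 - 2 r$ ($A{\left(B,r \right)} = 8 - \left(r + r\right) = 8 - 2 r$)
$\left(A{\left(5,o \right)} - 2051\right) + W{\left(20,a \right)} = \left(\left(8 - -110\right) - 2051\right) + \left(72 - 160\right) = \left(\left(8 + 110\right) - 2051\right) + \left(72 - 160\right) = \left(118 - 2051\right) - 88 = -1933 - 88 = -2021$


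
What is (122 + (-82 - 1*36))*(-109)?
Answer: -436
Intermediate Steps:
(122 + (-82 - 1*36))*(-109) = (122 + (-82 - 36))*(-109) = (122 - 118)*(-109) = 4*(-109) = -436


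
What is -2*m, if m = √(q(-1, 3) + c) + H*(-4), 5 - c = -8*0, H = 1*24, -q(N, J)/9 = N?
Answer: 192 - 2*√14 ≈ 184.52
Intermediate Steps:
q(N, J) = -9*N
H = 24
c = 5 (c = 5 - (-8)*0 = 5 - 1*0 = 5 + 0 = 5)
m = -96 + √14 (m = √(-9*(-1) + 5) + 24*(-4) = √(9 + 5) - 96 = √14 - 96 = -96 + √14 ≈ -92.258)
-2*m = -2*(-96 + √14) = 192 - 2*√14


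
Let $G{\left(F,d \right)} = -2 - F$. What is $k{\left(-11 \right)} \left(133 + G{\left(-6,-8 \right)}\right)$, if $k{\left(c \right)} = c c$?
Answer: $16577$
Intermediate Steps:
$k{\left(c \right)} = c^{2}$
$k{\left(-11 \right)} \left(133 + G{\left(-6,-8 \right)}\right) = \left(-11\right)^{2} \left(133 - -4\right) = 121 \left(133 + \left(-2 + 6\right)\right) = 121 \left(133 + 4\right) = 121 \cdot 137 = 16577$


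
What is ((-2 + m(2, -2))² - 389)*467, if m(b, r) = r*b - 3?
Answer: -143836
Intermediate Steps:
m(b, r) = -3 + b*r (m(b, r) = b*r - 3 = -3 + b*r)
((-2 + m(2, -2))² - 389)*467 = ((-2 + (-3 + 2*(-2)))² - 389)*467 = ((-2 + (-3 - 4))² - 389)*467 = ((-2 - 7)² - 389)*467 = ((-9)² - 389)*467 = (81 - 389)*467 = -308*467 = -143836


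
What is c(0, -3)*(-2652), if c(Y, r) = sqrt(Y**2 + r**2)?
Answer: -7956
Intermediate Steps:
c(0, -3)*(-2652) = sqrt(0**2 + (-3)**2)*(-2652) = sqrt(0 + 9)*(-2652) = sqrt(9)*(-2652) = 3*(-2652) = -7956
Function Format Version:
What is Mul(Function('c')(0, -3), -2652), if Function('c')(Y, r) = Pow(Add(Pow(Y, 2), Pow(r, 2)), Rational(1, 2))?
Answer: -7956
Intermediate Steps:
Mul(Function('c')(0, -3), -2652) = Mul(Pow(Add(Pow(0, 2), Pow(-3, 2)), Rational(1, 2)), -2652) = Mul(Pow(Add(0, 9), Rational(1, 2)), -2652) = Mul(Pow(9, Rational(1, 2)), -2652) = Mul(3, -2652) = -7956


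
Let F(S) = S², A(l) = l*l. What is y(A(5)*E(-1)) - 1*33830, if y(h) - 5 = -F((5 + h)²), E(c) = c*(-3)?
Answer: -40993825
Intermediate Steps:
A(l) = l²
E(c) = -3*c
y(h) = 5 - (5 + h)⁴ (y(h) = 5 - ((5 + h)²)² = 5 - (5 + h)⁴)
y(A(5)*E(-1)) - 1*33830 = (5 - (5 + 5²*(-3*(-1)))⁴) - 1*33830 = (5 - (5 + 25*3)⁴) - 33830 = (5 - (5 + 75)⁴) - 33830 = (5 - 1*80⁴) - 33830 = (5 - 1*40960000) - 33830 = (5 - 40960000) - 33830 = -40959995 - 33830 = -40993825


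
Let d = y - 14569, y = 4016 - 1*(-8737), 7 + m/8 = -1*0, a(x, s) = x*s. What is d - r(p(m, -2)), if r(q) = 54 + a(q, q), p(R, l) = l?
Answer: -1874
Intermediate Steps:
a(x, s) = s*x
m = -56 (m = -56 + 8*(-1*0) = -56 + 8*0 = -56 + 0 = -56)
y = 12753 (y = 4016 + 8737 = 12753)
d = -1816 (d = 12753 - 14569 = -1816)
r(q) = 54 + q² (r(q) = 54 + q*q = 54 + q²)
d - r(p(m, -2)) = -1816 - (54 + (-2)²) = -1816 - (54 + 4) = -1816 - 1*58 = -1816 - 58 = -1874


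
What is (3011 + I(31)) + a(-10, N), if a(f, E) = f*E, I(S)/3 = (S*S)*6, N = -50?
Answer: 20809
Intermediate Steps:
I(S) = 18*S² (I(S) = 3*((S*S)*6) = 3*(S²*6) = 3*(6*S²) = 18*S²)
a(f, E) = E*f
(3011 + I(31)) + a(-10, N) = (3011 + 18*31²) - 50*(-10) = (3011 + 18*961) + 500 = (3011 + 17298) + 500 = 20309 + 500 = 20809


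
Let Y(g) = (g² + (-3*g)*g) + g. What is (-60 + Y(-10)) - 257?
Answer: -527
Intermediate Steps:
Y(g) = g - 2*g² (Y(g) = (g² - 3*g²) + g = -2*g² + g = g - 2*g²)
(-60 + Y(-10)) - 257 = (-60 - 10*(1 - 2*(-10))) - 257 = (-60 - 10*(1 + 20)) - 257 = (-60 - 10*21) - 257 = (-60 - 210) - 257 = -270 - 257 = -527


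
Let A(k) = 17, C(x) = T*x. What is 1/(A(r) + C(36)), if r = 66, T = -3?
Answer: -1/91 ≈ -0.010989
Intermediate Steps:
C(x) = -3*x
1/(A(r) + C(36)) = 1/(17 - 3*36) = 1/(17 - 108) = 1/(-91) = -1/91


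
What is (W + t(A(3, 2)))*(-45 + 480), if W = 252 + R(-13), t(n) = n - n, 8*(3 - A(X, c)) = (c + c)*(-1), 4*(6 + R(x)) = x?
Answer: 422385/4 ≈ 1.0560e+5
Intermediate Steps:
R(x) = -6 + x/4
A(X, c) = 3 + c/4 (A(X, c) = 3 - (c + c)*(-1)/8 = 3 - 2*c*(-1)/8 = 3 - (-1)*c/4 = 3 + c/4)
t(n) = 0
W = 971/4 (W = 252 + (-6 + (1/4)*(-13)) = 252 + (-6 - 13/4) = 252 - 37/4 = 971/4 ≈ 242.75)
(W + t(A(3, 2)))*(-45 + 480) = (971/4 + 0)*(-45 + 480) = (971/4)*435 = 422385/4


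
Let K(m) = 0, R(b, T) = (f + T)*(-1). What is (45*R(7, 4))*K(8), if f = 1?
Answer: 0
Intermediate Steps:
R(b, T) = -1 - T (R(b, T) = (1 + T)*(-1) = -1 - T)
(45*R(7, 4))*K(8) = (45*(-1 - 1*4))*0 = (45*(-1 - 4))*0 = (45*(-5))*0 = -225*0 = 0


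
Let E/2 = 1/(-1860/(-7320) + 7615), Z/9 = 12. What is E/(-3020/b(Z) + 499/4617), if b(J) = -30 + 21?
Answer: 125172/159980071811 ≈ 7.8242e-7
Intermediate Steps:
Z = 108 (Z = 9*12 = 108)
b(J) = -9
E = 244/929061 (E = 2/(-1860/(-7320) + 7615) = 2/(-1860*(-1/7320) + 7615) = 2/(31/122 + 7615) = 2/(929061/122) = 2*(122/929061) = 244/929061 ≈ 0.00026263)
E/(-3020/b(Z) + 499/4617) = 244/(929061*(-3020/(-9) + 499/4617)) = 244/(929061*(-3020*(-⅑) + 499*(1/4617))) = 244/(929061*(3020/9 + 499/4617)) = 244/(929061*(1549759/4617)) = (244/929061)*(4617/1549759) = 125172/159980071811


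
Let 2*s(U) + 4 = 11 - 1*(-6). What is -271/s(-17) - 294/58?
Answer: -17629/377 ≈ -46.761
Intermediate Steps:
s(U) = 13/2 (s(U) = -2 + (11 - 1*(-6))/2 = -2 + (11 + 6)/2 = -2 + (1/2)*17 = -2 + 17/2 = 13/2)
-271/s(-17) - 294/58 = -271/13/2 - 294/58 = -271*2/13 - 294*1/58 = -542/13 - 147/29 = -17629/377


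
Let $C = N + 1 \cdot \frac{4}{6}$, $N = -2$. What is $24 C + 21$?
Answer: $-11$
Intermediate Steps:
$C = - \frac{4}{3}$ ($C = -2 + 1 \cdot \frac{4}{6} = -2 + 1 \cdot 4 \cdot \frac{1}{6} = -2 + 1 \cdot \frac{2}{3} = -2 + \frac{2}{3} = - \frac{4}{3} \approx -1.3333$)
$24 C + 21 = 24 \left(- \frac{4}{3}\right) + 21 = -32 + 21 = -11$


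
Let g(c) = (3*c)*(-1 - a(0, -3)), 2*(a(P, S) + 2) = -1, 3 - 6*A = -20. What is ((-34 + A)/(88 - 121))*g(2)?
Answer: 181/22 ≈ 8.2273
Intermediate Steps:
A = 23/6 (A = 1/2 - 1/6*(-20) = 1/2 + 10/3 = 23/6 ≈ 3.8333)
a(P, S) = -5/2 (a(P, S) = -2 + (1/2)*(-1) = -2 - 1/2 = -5/2)
g(c) = 9*c/2 (g(c) = (3*c)*(-1 - 1*(-5/2)) = (3*c)*(-1 + 5/2) = (3*c)*(3/2) = 9*c/2)
((-34 + A)/(88 - 121))*g(2) = ((-34 + 23/6)/(88 - 121))*((9/2)*2) = -181/6/(-33)*9 = -181/6*(-1/33)*9 = (181/198)*9 = 181/22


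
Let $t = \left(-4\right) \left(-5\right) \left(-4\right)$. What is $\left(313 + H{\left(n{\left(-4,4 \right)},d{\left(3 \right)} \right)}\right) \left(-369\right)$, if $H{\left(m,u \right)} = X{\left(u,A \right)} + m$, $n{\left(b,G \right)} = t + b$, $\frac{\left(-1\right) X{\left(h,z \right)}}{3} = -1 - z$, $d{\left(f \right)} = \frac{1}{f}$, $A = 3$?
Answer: $-88929$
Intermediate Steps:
$X{\left(h,z \right)} = 3 + 3 z$ ($X{\left(h,z \right)} = - 3 \left(-1 - z\right) = 3 + 3 z$)
$t = -80$ ($t = 20 \left(-4\right) = -80$)
$n{\left(b,G \right)} = -80 + b$
$H{\left(m,u \right)} = 12 + m$ ($H{\left(m,u \right)} = \left(3 + 3 \cdot 3\right) + m = \left(3 + 9\right) + m = 12 + m$)
$\left(313 + H{\left(n{\left(-4,4 \right)},d{\left(3 \right)} \right)}\right) \left(-369\right) = \left(313 + \left(12 - 84\right)\right) \left(-369\right) = \left(313 - 72\right) \left(-369\right) = 241 \left(-369\right) = -88929$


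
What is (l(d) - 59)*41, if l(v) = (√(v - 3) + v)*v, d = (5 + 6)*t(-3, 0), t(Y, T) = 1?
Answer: 2542 + 902*√2 ≈ 3817.6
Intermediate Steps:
d = 11 (d = (5 + 6)*1 = 11*1 = 11)
l(v) = v*(v + √(-3 + v)) (l(v) = (√(-3 + v) + v)*v = (v + √(-3 + v))*v = v*(v + √(-3 + v)))
(l(d) - 59)*41 = (11*(11 + √(-3 + 11)) - 59)*41 = (11*(11 + √8) - 59)*41 = (11*(11 + 2*√2) - 59)*41 = ((121 + 22*√2) - 59)*41 = (62 + 22*√2)*41 = 2542 + 902*√2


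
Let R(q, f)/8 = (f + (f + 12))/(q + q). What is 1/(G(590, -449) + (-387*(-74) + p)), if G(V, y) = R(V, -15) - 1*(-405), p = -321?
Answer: 295/8472954 ≈ 3.4817e-5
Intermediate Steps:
R(q, f) = 4*(12 + 2*f)/q (R(q, f) = 8*((f + (f + 12))/(q + q)) = 8*((f + (12 + f))/((2*q))) = 8*((12 + 2*f)*(1/(2*q))) = 8*((12 + 2*f)/(2*q)) = 4*(12 + 2*f)/q)
G(V, y) = 405 - 72/V (G(V, y) = 8*(6 - 15)/V - 1*(-405) = 8*(-9)/V + 405 = -72/V + 405 = 405 - 72/V)
1/(G(590, -449) + (-387*(-74) + p)) = 1/((405 - 72/590) + (-387*(-74) - 321)) = 1/((405 - 72*1/590) + (28638 - 321)) = 1/((405 - 36/295) + 28317) = 1/(119439/295 + 28317) = 1/(8472954/295) = 295/8472954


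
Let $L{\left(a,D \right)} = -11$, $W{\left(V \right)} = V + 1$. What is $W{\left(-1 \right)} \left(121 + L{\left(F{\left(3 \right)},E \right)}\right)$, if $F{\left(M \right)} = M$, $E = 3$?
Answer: $0$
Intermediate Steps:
$W{\left(V \right)} = 1 + V$
$W{\left(-1 \right)} \left(121 + L{\left(F{\left(3 \right)},E \right)}\right) = \left(1 - 1\right) \left(121 - 11\right) = 0 \cdot 110 = 0$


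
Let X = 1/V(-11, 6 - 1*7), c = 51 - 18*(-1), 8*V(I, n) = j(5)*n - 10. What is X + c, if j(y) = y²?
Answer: 2407/35 ≈ 68.771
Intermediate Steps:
V(I, n) = -5/4 + 25*n/8 (V(I, n) = (5²*n - 10)/8 = (25*n - 10)/8 = (-10 + 25*n)/8 = -5/4 + 25*n/8)
c = 69 (c = 51 - 1*(-18) = 51 + 18 = 69)
X = -8/35 (X = 1/(-5/4 + 25*(6 - 1*7)/8) = 1/(-5/4 + 25*(6 - 7)/8) = 1/(-5/4 + (25/8)*(-1)) = 1/(-5/4 - 25/8) = 1/(-35/8) = -8/35 ≈ -0.22857)
X + c = -8/35 + 69 = 2407/35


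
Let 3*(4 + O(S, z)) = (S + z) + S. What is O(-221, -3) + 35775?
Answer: 106868/3 ≈ 35623.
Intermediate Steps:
O(S, z) = -4 + z/3 + 2*S/3 (O(S, z) = -4 + ((S + z) + S)/3 = -4 + (z + 2*S)/3 = -4 + (z/3 + 2*S/3) = -4 + z/3 + 2*S/3)
O(-221, -3) + 35775 = (-4 + (⅓)*(-3) + (⅔)*(-221)) + 35775 = (-4 - 1 - 442/3) + 35775 = -457/3 + 35775 = 106868/3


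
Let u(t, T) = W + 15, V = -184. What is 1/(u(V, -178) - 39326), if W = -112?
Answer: -1/39423 ≈ -2.5366e-5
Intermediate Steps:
u(t, T) = -97 (u(t, T) = -112 + 15 = -97)
1/(u(V, -178) - 39326) = 1/(-97 - 39326) = 1/(-39423) = -1/39423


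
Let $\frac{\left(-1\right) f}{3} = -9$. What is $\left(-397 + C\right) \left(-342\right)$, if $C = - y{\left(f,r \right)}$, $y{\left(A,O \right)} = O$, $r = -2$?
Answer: $135090$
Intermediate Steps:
$f = 27$ ($f = \left(-3\right) \left(-9\right) = 27$)
$C = 2$ ($C = \left(-1\right) \left(-2\right) = 2$)
$\left(-397 + C\right) \left(-342\right) = \left(-397 + 2\right) \left(-342\right) = \left(-395\right) \left(-342\right) = 135090$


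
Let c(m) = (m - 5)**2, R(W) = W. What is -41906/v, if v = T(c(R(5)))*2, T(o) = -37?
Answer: 20953/37 ≈ 566.30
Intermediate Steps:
c(m) = (-5 + m)**2
v = -74 (v = -37*2 = -74)
-41906/v = -41906/(-74) = -41906*(-1/74) = 20953/37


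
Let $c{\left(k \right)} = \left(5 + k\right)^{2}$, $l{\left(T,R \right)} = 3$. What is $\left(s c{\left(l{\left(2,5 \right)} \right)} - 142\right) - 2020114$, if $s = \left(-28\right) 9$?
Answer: $-2036384$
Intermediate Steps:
$s = -252$
$\left(s c{\left(l{\left(2,5 \right)} \right)} - 142\right) - 2020114 = \left(- 252 \left(5 + 3\right)^{2} - 142\right) - 2020114 = \left(- 252 \cdot 8^{2} - 142\right) - 2020114 = \left(\left(-252\right) 64 - 142\right) - 2020114 = \left(-16128 - 142\right) - 2020114 = -16270 - 2020114 = -2036384$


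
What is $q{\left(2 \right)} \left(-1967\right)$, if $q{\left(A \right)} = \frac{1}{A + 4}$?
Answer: $- \frac{1967}{6} \approx -327.83$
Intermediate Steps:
$q{\left(A \right)} = \frac{1}{4 + A}$
$q{\left(2 \right)} \left(-1967\right) = \frac{1}{4 + 2} \left(-1967\right) = \frac{1}{6} \left(-1967\right) = - \frac{1967}{6}$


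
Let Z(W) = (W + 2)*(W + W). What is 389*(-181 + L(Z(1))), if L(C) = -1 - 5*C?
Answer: -82468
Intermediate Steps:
Z(W) = 2*W*(2 + W) (Z(W) = (2 + W)*(2*W) = 2*W*(2 + W))
389*(-181 + L(Z(1))) = 389*(-181 + (-1 - 10*(2 + 1))) = 389*(-181 + (-1 - 10*3)) = 389*(-181 + (-1 - 5*6)) = 389*(-181 + (-1 - 30)) = 389*(-181 - 31) = 389*(-212) = -82468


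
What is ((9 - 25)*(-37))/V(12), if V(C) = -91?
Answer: -592/91 ≈ -6.5055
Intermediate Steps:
((9 - 25)*(-37))/V(12) = ((9 - 25)*(-37))/(-91) = -16*(-37)*(-1/91) = 592*(-1/91) = -592/91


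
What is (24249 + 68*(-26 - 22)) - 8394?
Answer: 12591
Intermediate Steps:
(24249 + 68*(-26 - 22)) - 8394 = (24249 + 68*(-48)) - 8394 = (24249 - 3264) - 8394 = 20985 - 8394 = 12591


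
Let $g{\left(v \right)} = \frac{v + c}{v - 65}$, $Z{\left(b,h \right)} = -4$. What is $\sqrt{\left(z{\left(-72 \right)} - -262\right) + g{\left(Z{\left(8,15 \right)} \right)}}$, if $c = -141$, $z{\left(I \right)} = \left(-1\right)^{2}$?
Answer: $\frac{2 \sqrt{315537}}{69} \approx 16.282$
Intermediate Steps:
$z{\left(I \right)} = 1$
$g{\left(v \right)} = \frac{-141 + v}{-65 + v}$ ($g{\left(v \right)} = \frac{v - 141}{v - 65} = \frac{-141 + v}{-65 + v}$)
$\sqrt{\left(z{\left(-72 \right)} - -262\right) + g{\left(Z{\left(8,15 \right)} \right)}} = \sqrt{\left(1 - -262\right) + \frac{-141 - 4}{-65 - 4}} = \sqrt{\left(1 + 262\right) + \frac{1}{-69} \left(-145\right)} = \sqrt{263 - - \frac{145}{69}} = \sqrt{263 + \frac{145}{69}} = \sqrt{\frac{18292}{69}} = \frac{2 \sqrt{315537}}{69}$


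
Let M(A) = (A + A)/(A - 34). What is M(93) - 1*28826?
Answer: -1700548/59 ≈ -28823.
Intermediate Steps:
M(A) = 2*A/(-34 + A) (M(A) = (2*A)/(-34 + A) = 2*A/(-34 + A))
M(93) - 1*28826 = 2*93/(-34 + 93) - 1*28826 = 2*93/59 - 28826 = 2*93*(1/59) - 28826 = 186/59 - 28826 = -1700548/59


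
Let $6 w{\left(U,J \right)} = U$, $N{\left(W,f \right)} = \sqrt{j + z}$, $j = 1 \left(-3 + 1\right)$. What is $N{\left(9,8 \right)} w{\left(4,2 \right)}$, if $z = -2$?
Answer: $\frac{4 i}{3} \approx 1.3333 i$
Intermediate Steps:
$j = -2$ ($j = 1 \left(-2\right) = -2$)
$N{\left(W,f \right)} = 2 i$ ($N{\left(W,f \right)} = \sqrt{-2 - 2} = \sqrt{-4} = 2 i$)
$w{\left(U,J \right)} = \frac{U}{6}$
$N{\left(9,8 \right)} w{\left(4,2 \right)} = 2 i \frac{1}{6} \cdot 4 = 2 i \frac{2}{3} = \frac{4 i}{3}$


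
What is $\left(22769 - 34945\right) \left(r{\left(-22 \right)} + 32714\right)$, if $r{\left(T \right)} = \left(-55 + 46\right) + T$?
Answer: $-397948208$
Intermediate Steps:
$r{\left(T \right)} = -9 + T$
$\left(22769 - 34945\right) \left(r{\left(-22 \right)} + 32714\right) = \left(22769 - 34945\right) \left(\left(-9 - 22\right) + 32714\right) = - 12176 \left(-31 + 32714\right) = \left(-12176\right) 32683 = -397948208$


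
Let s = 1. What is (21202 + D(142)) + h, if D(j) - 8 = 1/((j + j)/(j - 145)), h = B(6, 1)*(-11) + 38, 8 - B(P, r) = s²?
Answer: 6012561/284 ≈ 21171.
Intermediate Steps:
B(P, r) = 7 (B(P, r) = 8 - 1*1² = 8 - 1*1 = 8 - 1 = 7)
h = -39 (h = 7*(-11) + 38 = -77 + 38 = -39)
D(j) = 8 + (-145 + j)/(2*j) (D(j) = 8 + 1/((j + j)/(j - 145)) = 8 + 1/((2*j)/(-145 + j)) = 8 + 1/(2*j/(-145 + j)) = 8 + (-145 + j)/(2*j))
(21202 + D(142)) + h = (21202 + (½)*(-145 + 17*142)/142) - 39 = (21202 + (½)*(1/142)*(-145 + 2414)) - 39 = (21202 + (½)*(1/142)*2269) - 39 = (21202 + 2269/284) - 39 = 6023637/284 - 39 = 6012561/284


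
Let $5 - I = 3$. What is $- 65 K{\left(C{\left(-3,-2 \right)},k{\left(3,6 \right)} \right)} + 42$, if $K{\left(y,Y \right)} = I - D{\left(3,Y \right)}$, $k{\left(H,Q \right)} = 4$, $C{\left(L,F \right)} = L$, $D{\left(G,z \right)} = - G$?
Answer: $-283$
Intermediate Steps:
$I = 2$ ($I = 5 - 3 = 2$)
$K{\left(y,Y \right)} = 5$ ($K{\left(y,Y \right)} = 2 - \left(-1\right) 3 = 2 - -3 = 2 + 3 = 5$)
$- 65 K{\left(C{\left(-3,-2 \right)},k{\left(3,6 \right)} \right)} + 42 = \left(-65\right) 5 + 42 = -325 + 42 = -283$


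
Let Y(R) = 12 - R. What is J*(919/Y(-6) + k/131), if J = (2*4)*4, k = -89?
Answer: 1900592/1179 ≈ 1612.0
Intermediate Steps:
J = 32 (J = 8*4 = 32)
J*(919/Y(-6) + k/131) = 32*(919/(12 - 1*(-6)) - 89/131) = 32*(919/(12 + 6) - 89*1/131) = 32*(919/18 - 89/131) = 32*(118787/2358) = 1900592/1179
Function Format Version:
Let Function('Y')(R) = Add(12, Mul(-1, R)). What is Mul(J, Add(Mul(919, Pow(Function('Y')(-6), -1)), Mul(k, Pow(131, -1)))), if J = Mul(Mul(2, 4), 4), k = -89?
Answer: Rational(1900592, 1179) ≈ 1612.0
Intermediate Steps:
J = 32 (J = Mul(8, 4) = 32)
Mul(J, Add(Mul(919, Pow(Function('Y')(-6), -1)), Mul(k, Pow(131, -1)))) = Mul(32, Add(Mul(919, Pow(Add(12, Mul(-1, -6)), -1)), Mul(-89, Pow(131, -1)))) = Mul(32, Add(Mul(919, Pow(Add(12, 6), -1)), Mul(-89, Rational(1, 131)))) = Mul(32, Add(Mul(919, Pow(18, -1)), Rational(-89, 131))) = Mul(32, Add(Mul(919, Rational(1, 18)), Rational(-89, 131))) = Mul(32, Add(Rational(919, 18), Rational(-89, 131))) = Mul(32, Rational(118787, 2358)) = Rational(1900592, 1179)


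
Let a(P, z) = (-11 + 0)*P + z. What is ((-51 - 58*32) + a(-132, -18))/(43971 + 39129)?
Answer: -473/83100 ≈ -0.0056919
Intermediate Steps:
a(P, z) = z - 11*P (a(P, z) = -11*P + z = z - 11*P)
((-51 - 58*32) + a(-132, -18))/(43971 + 39129) = ((-51 - 58*32) + (-18 - 11*(-132)))/(43971 + 39129) = ((-51 - 1856) + (-18 + 1452))/83100 = (-1907 + 1434)*(1/83100) = -473*1/83100 = -473/83100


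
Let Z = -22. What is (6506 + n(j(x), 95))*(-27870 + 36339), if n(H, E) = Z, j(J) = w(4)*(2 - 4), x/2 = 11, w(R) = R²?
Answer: 54912996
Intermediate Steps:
x = 22 (x = 2*11 = 22)
j(J) = -32 (j(J) = 4²*(2 - 4) = 16*(-2) = -32)
n(H, E) = -22
(6506 + n(j(x), 95))*(-27870 + 36339) = (6506 - 22)*(-27870 + 36339) = 6484*8469 = 54912996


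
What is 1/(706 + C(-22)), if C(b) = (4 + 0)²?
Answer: 1/722 ≈ 0.0013850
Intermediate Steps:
C(b) = 16 (C(b) = 4² = 16)
1/(706 + C(-22)) = 1/(706 + 16) = 1/722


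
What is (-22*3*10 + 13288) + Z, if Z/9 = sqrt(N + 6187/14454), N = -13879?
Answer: 12628 + 3*I*sqrt(322165011674)/1606 ≈ 12628.0 + 1060.3*I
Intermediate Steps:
Z = 3*I*sqrt(322165011674)/1606 (Z = 9*sqrt(-13879 + 6187/14454) = 9*sqrt(-200600879/14454) = 9*(I*sqrt(322165011674)/4818) = 3*I*sqrt(322165011674)/1606 ≈ 1060.3*I)
(-22*3*10 + 13288) + Z = (-22*3*10 + 13288) + 3*I*sqrt(322165011674)/1606 = (-66*10 + 13288) + 3*I*sqrt(322165011674)/1606 = (-660 + 13288) + 3*I*sqrt(322165011674)/1606 = 12628 + 3*I*sqrt(322165011674)/1606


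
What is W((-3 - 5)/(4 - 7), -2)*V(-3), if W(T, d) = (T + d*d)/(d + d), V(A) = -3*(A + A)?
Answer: -30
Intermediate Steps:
V(A) = -6*A
W(T, d) = (T + d²)/(2*d) (W(T, d) = (T + d²)/((2*d)) = (T + d²)*(1/(2*d)) = (T + d²)/(2*d))
W((-3 - 5)/(4 - 7), -2)*V(-3) = ((½)*((-3 - 5)/(4 - 7) + (-2)²)/(-2))*(-6*(-3)) = ((½)*(-½)*(-8/(-3) + 4))*18 = ((½)*(-½)*(-8*(-⅓) + 4))*18 = ((½)*(-½)*(8/3 + 4))*18 = ((½)*(-½)*(20/3))*18 = -5/3*18 = -30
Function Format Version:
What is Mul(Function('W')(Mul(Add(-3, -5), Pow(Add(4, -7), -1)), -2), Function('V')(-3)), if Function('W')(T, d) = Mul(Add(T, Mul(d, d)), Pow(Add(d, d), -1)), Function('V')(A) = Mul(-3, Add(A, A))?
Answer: -30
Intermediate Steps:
Function('V')(A) = Mul(-6, A) (Function('V')(A) = Mul(-3, Mul(2, A)) = Mul(-6, A))
Function('W')(T, d) = Mul(Rational(1, 2), Pow(d, -1), Add(T, Pow(d, 2))) (Function('W')(T, d) = Mul(Add(T, Pow(d, 2)), Pow(Mul(2, d), -1)) = Mul(Add(T, Pow(d, 2)), Mul(Rational(1, 2), Pow(d, -1))) = Mul(Rational(1, 2), Pow(d, -1), Add(T, Pow(d, 2))))
Mul(Function('W')(Mul(Add(-3, -5), Pow(Add(4, -7), -1)), -2), Function('V')(-3)) = Mul(Mul(Rational(1, 2), Pow(-2, -1), Add(Mul(Add(-3, -5), Pow(Add(4, -7), -1)), Pow(-2, 2))), Mul(-6, -3)) = Mul(Mul(Rational(1, 2), Rational(-1, 2), Add(Mul(-8, Pow(-3, -1)), 4)), 18) = Mul(Mul(Rational(1, 2), Rational(-1, 2), Add(Mul(-8, Rational(-1, 3)), 4)), 18) = Mul(Mul(Rational(1, 2), Rational(-1, 2), Add(Rational(8, 3), 4)), 18) = Mul(Mul(Rational(1, 2), Rational(-1, 2), Rational(20, 3)), 18) = Mul(Rational(-5, 3), 18) = -30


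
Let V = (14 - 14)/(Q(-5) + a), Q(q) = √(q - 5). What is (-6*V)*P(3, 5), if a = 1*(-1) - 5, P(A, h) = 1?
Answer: 0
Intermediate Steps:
Q(q) = √(-5 + q)
a = -6 (a = -1 - 5 = -6)
V = 0 (V = (14 - 14)/(√(-5 - 5) - 6) = 0/(√(-10) - 6) = 0/(I*√10 - 6) = 0/(-6 + I*√10) = 0)
(-6*V)*P(3, 5) = -6*0*1 = 0*1 = 0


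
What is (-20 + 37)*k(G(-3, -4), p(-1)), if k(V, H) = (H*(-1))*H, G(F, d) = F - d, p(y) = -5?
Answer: -425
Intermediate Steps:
k(V, H) = -H² (k(V, H) = (-H)*H = -H²)
(-20 + 37)*k(G(-3, -4), p(-1)) = (-20 + 37)*(-1*(-5)²) = 17*(-1*25) = 17*(-25) = -425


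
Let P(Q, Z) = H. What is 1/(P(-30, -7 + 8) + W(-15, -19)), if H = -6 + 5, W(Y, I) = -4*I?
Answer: 1/75 ≈ 0.013333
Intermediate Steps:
H = -1
P(Q, Z) = -1
1/(P(-30, -7 + 8) + W(-15, -19)) = 1/(-1 - 4*(-19)) = 1/(-1 + 76) = 1/75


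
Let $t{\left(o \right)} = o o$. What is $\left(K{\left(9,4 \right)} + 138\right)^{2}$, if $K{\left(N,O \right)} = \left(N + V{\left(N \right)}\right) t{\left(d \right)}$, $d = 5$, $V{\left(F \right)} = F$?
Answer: $345744$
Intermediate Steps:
$t{\left(o \right)} = o^{2}$
$K{\left(N,O \right)} = 50 N$ ($K{\left(N,O \right)} = \left(N + N\right) 5^{2} = 2 N 25 = 50 N$)
$\left(K{\left(9,4 \right)} + 138\right)^{2} = \left(50 \cdot 9 + 138\right)^{2} = \left(450 + 138\right)^{2} = 588^{2} = 345744$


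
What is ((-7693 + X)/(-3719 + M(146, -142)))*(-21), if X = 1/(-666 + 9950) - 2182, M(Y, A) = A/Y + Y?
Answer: -140544671967/2422195600 ≈ -58.024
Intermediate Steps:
M(Y, A) = Y + A/Y
X = -20257687/9284 (X = 1/9284 - 2182 = -20257687/9284 ≈ -2182.0)
((-7693 + X)/(-3719 + M(146, -142)))*(-21) = ((-7693 - 20257687/9284)/(-3719 + (146 - 142/146)))*(-21) = -91679499/(9284*(-3719 + (146 - 142*1/146)))*(-21) = -91679499/(9284*(-3719 + (146 - 71/73)))*(-21) = -91679499/(9284*(-3719 + 10587/73))*(-21) = -91679499/(9284*(-260900/73))*(-21) = -91679499/9284*(-73/260900)*(-21) = (6692603427/2422195600)*(-21) = -140544671967/2422195600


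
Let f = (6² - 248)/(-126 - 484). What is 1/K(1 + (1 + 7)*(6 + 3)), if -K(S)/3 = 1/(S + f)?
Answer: -7457/305 ≈ -24.449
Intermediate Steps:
f = 106/305 (f = (36 - 248)/(-610) = -212*(-1/610) = 106/305 ≈ 0.34754)
K(S) = -3/(106/305 + S) (K(S) = -3/(S + 106/305) = -3/(106/305 + S))
1/K(1 + (1 + 7)*(6 + 3)) = 1/(-915/(106 + 305*(1 + (1 + 7)*(6 + 3)))) = 1/(-915/(106 + 305*(1 + 8*9))) = 1/(-915/(106 + 305*(1 + 72))) = 1/(-915/(106 + 305*73)) = 1/(-915/(106 + 22265)) = 1/(-915/22371) = 1/(-915*1/22371) = 1/(-305/7457) = -7457/305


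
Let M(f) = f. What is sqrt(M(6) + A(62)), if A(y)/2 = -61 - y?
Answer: 4*I*sqrt(15) ≈ 15.492*I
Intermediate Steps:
A(y) = -122 - 2*y (A(y) = 2*(-61 - y) = -122 - 2*y)
sqrt(M(6) + A(62)) = sqrt(6 + (-122 - 2*62)) = sqrt(6 + (-122 - 124)) = sqrt(6 - 246) = sqrt(-240) = 4*I*sqrt(15)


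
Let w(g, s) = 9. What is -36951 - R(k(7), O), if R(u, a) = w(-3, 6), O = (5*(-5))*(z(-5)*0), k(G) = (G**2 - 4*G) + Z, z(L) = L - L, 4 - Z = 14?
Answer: -36960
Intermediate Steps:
Z = -10 (Z = 4 - 1*14 = 4 - 14 = -10)
z(L) = 0
k(G) = -10 + G**2 - 4*G (k(G) = (G**2 - 4*G) - 10 = -10 + G**2 - 4*G)
O = 0 (O = (5*(-5))*(0*0) = -25*0 = 0)
R(u, a) = 9
-36951 - R(k(7), O) = -36951 - 1*9 = -36951 - 9 = -36960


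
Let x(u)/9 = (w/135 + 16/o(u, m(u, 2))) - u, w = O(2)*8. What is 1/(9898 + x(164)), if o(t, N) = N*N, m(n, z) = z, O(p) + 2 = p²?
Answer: 15/126886 ≈ 0.00011822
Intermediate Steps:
O(p) = -2 + p²
o(t, N) = N²
w = 16 (w = (-2 + 2²)*8 = (-2 + 4)*8 = 2*8 = 16)
x(u) = 556/15 - 9*u (x(u) = 9*((16/135 + 16/(2²)) - u) = 9*((16*(1/135) + 16/4) - u) = 9*((16/135 + 16*(¼)) - u) = 9*((16/135 + 4) - u) = 9*(556/135 - u) = 556/15 - 9*u)
1/(9898 + x(164)) = 1/(9898 + (556/15 - 9*164)) = 1/(9898 + (556/15 - 1476)) = 1/(9898 - 21584/15) = 1/(126886/15) = 15/126886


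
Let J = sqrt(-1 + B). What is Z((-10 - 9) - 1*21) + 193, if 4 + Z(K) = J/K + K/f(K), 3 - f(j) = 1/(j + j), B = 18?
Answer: 42349/241 - sqrt(17)/40 ≈ 175.62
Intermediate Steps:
f(j) = 3 - 1/(2*j) (f(j) = 3 - 1/(j + j) = 3 - 1/(2*j))
J = sqrt(17) (J = sqrt(-1 + 18) = sqrt(17) ≈ 4.1231)
Z(K) = -4 + K/(3 - 1/(2*K)) + sqrt(17)/K (Z(K) = -4 + (sqrt(17)/K + K/(3 - 1/(2*K))) = -4 + (K/(3 - 1/(2*K)) + sqrt(17)/K) = -4 + K/(3 - 1/(2*K)) + sqrt(17)/K)
Z((-10 - 9) - 1*21) + 193 = (2*((-10 - 9) - 1*21)**3 + sqrt(17)*(-1 + 6*((-10 - 9) - 1*21)) - 4*((-10 - 9) - 1*21)*(-1 + 6*((-10 - 9) - 1*21)))/(((-10 - 9) - 1*21)*(-1 + 6*((-10 - 9) - 1*21))) + 193 = (2*(-19 - 21)**3 + sqrt(17)*(-1 + 6*(-19 - 21)) - 4*(-19 - 21)*(-1 + 6*(-19 - 21)))/((-19 - 21)*(-1 + 6*(-19 - 21))) + 193 = (2*(-40)**3 + sqrt(17)*(-1 + 6*(-40)) - 4*(-40)*(-1 + 6*(-40)))/((-40)*(-1 + 6*(-40))) + 193 = -(2*(-64000) + sqrt(17)*(-1 - 240) - 4*(-40)*(-1 - 240))/(40*(-1 - 240)) + 193 = -1/40*(-128000 + sqrt(17)*(-241) - 4*(-40)*(-241))/(-241) + 193 = -1/40*(-1/241)*(-128000 - 241*sqrt(17) - 38560) + 193 = -1/40*(-1/241)*(-166560 - 241*sqrt(17)) + 193 = (-4164/241 - sqrt(17)/40) + 193 = 42349/241 - sqrt(17)/40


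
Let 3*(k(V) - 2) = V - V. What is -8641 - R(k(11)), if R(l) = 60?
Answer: -8701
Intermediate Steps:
k(V) = 2 (k(V) = 2 + (V - V)/3 = 2 + (1/3)*0 = 2 + 0 = 2)
-8641 - R(k(11)) = -8641 - 1*60 = -8641 - 60 = -8701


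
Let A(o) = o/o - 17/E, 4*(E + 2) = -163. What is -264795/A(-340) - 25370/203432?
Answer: -78062676565/412036 ≈ -1.8946e+5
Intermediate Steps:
E = -171/4 (E = -2 + (1/4)*(-163) = -2 - 163/4 = -171/4 ≈ -42.750)
A(o) = 239/171 (A(o) = o/o - 17/(-171/4) = 1 - 17*(-4/171) = 1 + 68/171 = 239/171)
-264795/A(-340) - 25370/203432 = -264795/239/171 - 25370/203432 = -264795*171/239 - 25370*1/203432 = -45279945/239 - 215/1724 = -78062676565/412036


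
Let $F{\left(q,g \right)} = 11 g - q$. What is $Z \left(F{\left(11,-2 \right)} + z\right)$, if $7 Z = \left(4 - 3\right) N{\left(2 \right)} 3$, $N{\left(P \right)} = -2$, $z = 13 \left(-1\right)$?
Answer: $\frac{276}{7} \approx 39.429$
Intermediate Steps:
$z = -13$
$F{\left(q,g \right)} = - q + 11 g$
$Z = - \frac{6}{7}$ ($Z = \frac{\left(4 - 3\right) \left(-2\right) 3}{7} = \frac{1 \left(-2\right) 3}{7} = \frac{\left(-2\right) 3}{7} = \frac{1}{7} \left(-6\right) = - \frac{6}{7} \approx -0.85714$)
$Z \left(F{\left(11,-2 \right)} + z\right) = - \frac{6 \left(\left(\left(-1\right) 11 + 11 \left(-2\right)\right) - 13\right)}{7} = - \frac{6 \left(\left(-11 - 22\right) - 13\right)}{7} = - \frac{6 \left(-33 - 13\right)}{7} = \left(- \frac{6}{7}\right) \left(-46\right) = \frac{276}{7}$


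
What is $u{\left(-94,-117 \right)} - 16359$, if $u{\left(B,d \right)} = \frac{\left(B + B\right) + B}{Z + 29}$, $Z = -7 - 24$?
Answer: $-16218$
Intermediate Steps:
$Z = -31$ ($Z = -7 - 24 = -31$)
$u{\left(B,d \right)} = - \frac{3 B}{2}$ ($u{\left(B,d \right)} = \frac{\left(B + B\right) + B}{-31 + 29} = \frac{2 B + B}{-2} = 3 B \left(- \frac{1}{2}\right) = - \frac{3 B}{2}$)
$u{\left(-94,-117 \right)} - 16359 = \left(- \frac{3}{2}\right) \left(-94\right) - 16359 = 141 - 16359 = -16218$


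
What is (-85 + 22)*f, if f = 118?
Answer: -7434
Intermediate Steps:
(-85 + 22)*f = (-85 + 22)*118 = -63*118 = -7434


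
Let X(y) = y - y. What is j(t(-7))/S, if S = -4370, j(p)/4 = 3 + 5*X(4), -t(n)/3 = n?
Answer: -6/2185 ≈ -0.0027460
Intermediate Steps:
X(y) = 0
t(n) = -3*n
j(p) = 12 (j(p) = 4*(3 + 5*0) = 4*(3 + 0) = 4*3 = 12)
j(t(-7))/S = 12/(-4370) = 12*(-1/4370) = -6/2185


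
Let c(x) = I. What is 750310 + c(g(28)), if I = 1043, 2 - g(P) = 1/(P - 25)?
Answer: 751353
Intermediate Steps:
g(P) = 2 - 1/(-25 + P) (g(P) = 2 - 1/(P - 25) = 2 - 1/(-25 + P))
c(x) = 1043
750310 + c(g(28)) = 750310 + 1043 = 751353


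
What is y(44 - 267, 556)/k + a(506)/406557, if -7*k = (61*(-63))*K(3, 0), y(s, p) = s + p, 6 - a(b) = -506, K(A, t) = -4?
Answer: -14917681/99199908 ≈ -0.15038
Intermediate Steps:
a(b) = 512 (a(b) = 6 - 1*(-506) = 6 + 506 = 512)
y(s, p) = p + s
k = -2196 (k = -61*(-63)*(-4)/7 = -(-549)*(-4) = -⅐*15372 = -2196)
y(44 - 267, 556)/k + a(506)/406557 = (556 + (44 - 267))/(-2196) + 512/406557 = (556 - 223)*(-1/2196) + 512*(1/406557) = 333*(-1/2196) + 512/406557 = -37/244 + 512/406557 = -14917681/99199908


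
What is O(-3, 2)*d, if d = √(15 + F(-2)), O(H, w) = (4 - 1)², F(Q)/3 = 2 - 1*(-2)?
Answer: 27*√3 ≈ 46.765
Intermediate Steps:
F(Q) = 12 (F(Q) = 3*(2 - 1*(-2)) = 3*(2 + 2) = 3*4 = 12)
O(H, w) = 9 (O(H, w) = 3² = 9)
d = 3*√3 (d = √(15 + 12) = √27 = 3*√3 ≈ 5.1962)
O(-3, 2)*d = 9*(3*√3) = 27*√3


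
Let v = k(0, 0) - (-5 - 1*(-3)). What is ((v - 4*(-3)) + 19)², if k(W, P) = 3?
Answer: 1296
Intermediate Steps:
v = 5 (v = 3 - (-5 - 1*(-3)) = 3 - (-5 + 3) = 3 - 1*(-2) = 3 + 2 = 5)
((v - 4*(-3)) + 19)² = ((5 - 4*(-3)) + 19)² = ((5 + 12) + 19)² = (17 + 19)² = 36² = 1296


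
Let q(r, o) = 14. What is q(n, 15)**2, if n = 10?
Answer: 196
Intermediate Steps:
q(n, 15)**2 = 14**2 = 196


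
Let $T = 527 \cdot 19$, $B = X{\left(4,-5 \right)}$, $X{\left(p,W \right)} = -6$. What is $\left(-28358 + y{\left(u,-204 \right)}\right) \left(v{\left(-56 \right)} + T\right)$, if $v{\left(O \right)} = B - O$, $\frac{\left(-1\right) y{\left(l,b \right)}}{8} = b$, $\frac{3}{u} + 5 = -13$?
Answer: $-268943738$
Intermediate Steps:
$u = - \frac{1}{6}$ ($u = \frac{3}{-5 - 13} = \frac{3}{-18} = 3 \left(- \frac{1}{18}\right) = - \frac{1}{6} \approx -0.16667$)
$y{\left(l,b \right)} = - 8 b$
$B = -6$
$T = 10013$
$v{\left(O \right)} = -6 - O$
$\left(-28358 + y{\left(u,-204 \right)}\right) \left(v{\left(-56 \right)} + T\right) = \left(-28358 - -1632\right) \left(\left(-6 - -56\right) + 10013\right) = \left(-28358 + 1632\right) \left(\left(-6 + 56\right) + 10013\right) = - 26726 \left(50 + 10013\right) = \left(-26726\right) 10063 = -268943738$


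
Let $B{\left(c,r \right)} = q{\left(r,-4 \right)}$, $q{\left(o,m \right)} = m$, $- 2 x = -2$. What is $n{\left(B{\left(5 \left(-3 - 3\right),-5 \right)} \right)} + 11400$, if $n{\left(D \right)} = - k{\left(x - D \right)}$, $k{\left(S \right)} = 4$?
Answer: $11396$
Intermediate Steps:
$x = 1$ ($x = \left(- \frac{1}{2}\right) \left(-2\right) = 1$)
$B{\left(c,r \right)} = -4$
$n{\left(D \right)} = -4$ ($n{\left(D \right)} = \left(-1\right) 4 = -4$)
$n{\left(B{\left(5 \left(-3 - 3\right),-5 \right)} \right)} + 11400 = -4 + 11400 = 11396$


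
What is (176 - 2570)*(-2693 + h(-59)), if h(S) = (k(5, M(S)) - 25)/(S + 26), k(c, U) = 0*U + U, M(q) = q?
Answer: 70850430/11 ≈ 6.4409e+6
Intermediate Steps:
k(c, U) = U (k(c, U) = 0 + U = U)
h(S) = (-25 + S)/(26 + S) (h(S) = (S - 25)/(S + 26) = (-25 + S)/(26 + S))
(176 - 2570)*(-2693 + h(-59)) = (176 - 2570)*(-2693 + (-25 - 59)/(26 - 59)) = -2394*(-2693 - 84/(-33)) = -2394*(-2693 - 1/33*(-84)) = -2394*(-2693 + 28/11) = -2394*(-29595/11) = 70850430/11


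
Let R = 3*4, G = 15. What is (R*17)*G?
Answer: 3060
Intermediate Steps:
R = 12
(R*17)*G = (12*17)*15 = 204*15 = 3060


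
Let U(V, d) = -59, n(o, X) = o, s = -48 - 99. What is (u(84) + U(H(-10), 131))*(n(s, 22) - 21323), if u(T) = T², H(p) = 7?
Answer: -150225590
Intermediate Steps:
s = -147
(u(84) + U(H(-10), 131))*(n(s, 22) - 21323) = (84² - 59)*(-147 - 21323) = (7056 - 59)*(-21470) = 6997*(-21470) = -150225590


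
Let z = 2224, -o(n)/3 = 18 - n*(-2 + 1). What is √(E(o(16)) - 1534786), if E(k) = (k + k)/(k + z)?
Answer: 4*I*√107983808683/1061 ≈ 1238.9*I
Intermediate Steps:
o(n) = -54 - 3*n (o(n) = -3*(18 - n*(-2 + 1)) = -3*(18 - n*(-1)) = -3*(18 - (-1)*n) = -3*(18 + n) = -54 - 3*n)
E(k) = 2*k/(2224 + k) (E(k) = (k + k)/(k + 2224) = (2*k)/(2224 + k) = 2*k/(2224 + k))
√(E(o(16)) - 1534786) = √(2*(-54 - 3*16)/(2224 + (-54 - 3*16)) - 1534786) = √(2*(-54 - 48)/(2224 + (-54 - 48)) - 1534786) = √(2*(-102)/(2224 - 102) - 1534786) = √(2*(-102)/2122 - 1534786) = √(2*(-102)*(1/2122) - 1534786) = √(-102/1061 - 1534786) = √(-1628408048/1061) = 4*I*√107983808683/1061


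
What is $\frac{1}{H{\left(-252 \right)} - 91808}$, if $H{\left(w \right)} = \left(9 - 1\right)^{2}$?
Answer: $- \frac{1}{91744} \approx -1.09 \cdot 10^{-5}$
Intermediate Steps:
$H{\left(w \right)} = 64$ ($H{\left(w \right)} = 8^{2} = 64$)
$\frac{1}{H{\left(-252 \right)} - 91808} = \frac{1}{64 - 91808} = \frac{1}{-91744} = - \frac{1}{91744}$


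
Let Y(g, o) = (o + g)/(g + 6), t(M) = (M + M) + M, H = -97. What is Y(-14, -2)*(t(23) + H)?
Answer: -56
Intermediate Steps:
t(M) = 3*M (t(M) = 2*M + M = 3*M)
Y(g, o) = (g + o)/(6 + g)
Y(-14, -2)*(t(23) + H) = ((-14 - 2)/(6 - 14))*(3*23 - 97) = (-16/(-8))*(69 - 97) = -⅛*(-16)*(-28) = 2*(-28) = -56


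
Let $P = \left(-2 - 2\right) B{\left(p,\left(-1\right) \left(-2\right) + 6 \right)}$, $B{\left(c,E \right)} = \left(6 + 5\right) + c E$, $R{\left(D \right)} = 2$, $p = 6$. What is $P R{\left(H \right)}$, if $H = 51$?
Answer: $-472$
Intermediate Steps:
$B{\left(c,E \right)} = 11 + E c$
$P = -236$ ($P = \left(-2 - 2\right) \left(11 + \left(\left(-1\right) \left(-2\right) + 6\right) 6\right) = - 4 \left(11 + \left(2 + 6\right) 6\right) = - 4 \left(11 + 8 \cdot 6\right) = - 4 \left(11 + 48\right) = \left(-4\right) 59 = -236$)
$P R{\left(H \right)} = \left(-236\right) 2 = -472$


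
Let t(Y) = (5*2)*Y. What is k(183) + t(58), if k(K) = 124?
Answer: 704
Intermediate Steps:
t(Y) = 10*Y
k(183) + t(58) = 124 + 10*58 = 124 + 580 = 704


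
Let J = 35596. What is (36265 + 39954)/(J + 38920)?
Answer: 5863/5732 ≈ 1.0229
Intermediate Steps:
(36265 + 39954)/(J + 38920) = (36265 + 39954)/(35596 + 38920) = 76219/74516 = 76219*(1/74516) = 5863/5732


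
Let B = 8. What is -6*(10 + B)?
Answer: -108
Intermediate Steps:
-6*(10 + B) = -6*(10 + 8) = -6*18 = -108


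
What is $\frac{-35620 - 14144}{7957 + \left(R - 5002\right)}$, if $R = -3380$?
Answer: $\frac{49764}{425} \approx 117.09$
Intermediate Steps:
$\frac{-35620 - 14144}{7957 + \left(R - 5002\right)} = \frac{-35620 - 14144}{7957 - 8382} = - \frac{49764}{7957 - 8382} = - \frac{49764}{-425} = \left(-49764\right) \left(- \frac{1}{425}\right) = \frac{49764}{425}$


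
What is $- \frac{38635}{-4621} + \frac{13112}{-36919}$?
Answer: $\frac{1365775013}{170602699} \approx 8.0056$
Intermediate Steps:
$- \frac{38635}{-4621} + \frac{13112}{-36919} = \left(-38635\right) \left(- \frac{1}{4621}\right) + 13112 \left(- \frac{1}{36919}\right) = \frac{38635}{4621} - \frac{13112}{36919} = \frac{1365775013}{170602699}$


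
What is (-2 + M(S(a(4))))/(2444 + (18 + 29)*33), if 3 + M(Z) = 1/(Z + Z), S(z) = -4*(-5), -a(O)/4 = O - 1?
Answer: -199/159800 ≈ -0.0012453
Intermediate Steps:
a(O) = 4 - 4*O (a(O) = -4*(O - 1) = -4*(-1 + O) = 4 - 4*O)
S(z) = 20
M(Z) = -3 + 1/(2*Z) (M(Z) = -3 + 1/(Z + Z) = -3 + 1/(2*Z))
(-2 + M(S(a(4))))/(2444 + (18 + 29)*33) = (-2 + (-3 + (1/2)/20))/(2444 + (18 + 29)*33) = (-2 + (-3 + (1/2)*(1/20)))/(2444 + 47*33) = (-2 + (-3 + 1/40))/(2444 + 1551) = (-2 - 119/40)/3995 = -199/40*1/3995 = -199/159800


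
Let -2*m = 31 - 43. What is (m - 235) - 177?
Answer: -406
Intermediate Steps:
m = 6 (m = -(31 - 43)/2 = -1/2*(-12) = 6)
(m - 235) - 177 = (6 - 235) - 177 = -229 - 177 = -406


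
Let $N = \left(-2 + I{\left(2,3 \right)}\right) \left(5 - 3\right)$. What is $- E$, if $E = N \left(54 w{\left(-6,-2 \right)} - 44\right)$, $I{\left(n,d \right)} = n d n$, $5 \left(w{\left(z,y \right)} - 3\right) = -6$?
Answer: $-1064$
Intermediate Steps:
$w{\left(z,y \right)} = \frac{9}{5}$ ($w{\left(z,y \right)} = 3 + \frac{1}{5} \left(-6\right) = 3 - \frac{6}{5} = \frac{9}{5}$)
$I{\left(n,d \right)} = d n^{2}$ ($I{\left(n,d \right)} = d n n = d n^{2}$)
$N = 20$ ($N = \left(-2 + 3 \cdot 2^{2}\right) \left(5 - 3\right) = \left(-2 + 3 \cdot 4\right) 2 = \left(-2 + 12\right) 2 = 10 \cdot 2 = 20$)
$E = 1064$ ($E = 20 \left(54 \cdot \frac{9}{5} - 44\right) = 20 \left(\frac{486}{5} - 44\right) = 20 \cdot \frac{266}{5} = 1064$)
$- E = \left(-1\right) 1064 = -1064$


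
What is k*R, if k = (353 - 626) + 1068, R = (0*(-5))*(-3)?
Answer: 0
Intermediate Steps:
R = 0 (R = 0*(-3) = 0)
k = 795 (k = -273 + 1068 = 795)
k*R = 795*0 = 0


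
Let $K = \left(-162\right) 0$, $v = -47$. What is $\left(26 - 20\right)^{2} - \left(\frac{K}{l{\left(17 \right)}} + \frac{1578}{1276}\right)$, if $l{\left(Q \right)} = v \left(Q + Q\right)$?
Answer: $\frac{22179}{638} \approx 34.763$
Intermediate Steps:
$K = 0$
$l{\left(Q \right)} = - 94 Q$ ($l{\left(Q \right)} = - 47 \left(Q + Q\right) = - 47 \cdot 2 Q = - 94 Q$)
$\left(26 - 20\right)^{2} - \left(\frac{K}{l{\left(17 \right)}} + \frac{1578}{1276}\right) = \left(26 - 20\right)^{2} - \left(\frac{0}{\left(-94\right) 17} + \frac{1578}{1276}\right) = 6^{2} - \left(\frac{0}{-1598} + 1578 \cdot \frac{1}{1276}\right) = 36 - \left(0 \left(- \frac{1}{1598}\right) + \frac{789}{638}\right) = 36 - \left(0 + \frac{789}{638}\right) = 36 - \frac{789}{638} = \frac{22179}{638}$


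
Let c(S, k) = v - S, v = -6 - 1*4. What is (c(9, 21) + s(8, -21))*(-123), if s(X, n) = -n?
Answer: -246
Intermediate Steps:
v = -10 (v = -6 - 4 = -10)
c(S, k) = -10 - S
(c(9, 21) + s(8, -21))*(-123) = ((-10 - 1*9) - 1*(-21))*(-123) = ((-10 - 9) + 21)*(-123) = (-19 + 21)*(-123) = 2*(-123) = -246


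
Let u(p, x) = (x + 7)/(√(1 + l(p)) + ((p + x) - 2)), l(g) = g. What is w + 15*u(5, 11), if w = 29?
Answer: 929/19 - 27*√6/19 ≈ 45.414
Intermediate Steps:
u(p, x) = (7 + x)/(-2 + p + x + √(1 + p)) (u(p, x) = (x + 7)/(√(1 + p) + ((p + x) - 2)) = (7 + x)/(√(1 + p) + (-2 + p + x)) = (7 + x)/(-2 + p + x + √(1 + p)))
w + 15*u(5, 11) = 29 + 15*((7 + 11)/(-2 + 5 + 11 + √(1 + 5))) = 29 + 15*(18/(-2 + 5 + 11 + √6)) = 29 + 15*(18/(14 + √6)) = 29 + 270/(14 + √6)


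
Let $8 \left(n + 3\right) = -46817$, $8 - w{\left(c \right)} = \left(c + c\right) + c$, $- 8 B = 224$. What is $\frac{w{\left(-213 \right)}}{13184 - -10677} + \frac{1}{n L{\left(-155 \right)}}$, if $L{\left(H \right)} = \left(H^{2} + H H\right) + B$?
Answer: $\frac{727680319953}{26836448828111} \approx 0.027115$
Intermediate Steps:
$B = -28$ ($B = \left(- \frac{1}{8}\right) 224 = -28$)
$w{\left(c \right)} = 8 - 3 c$ ($w{\left(c \right)} = 8 - \left(\left(c + c\right) + c\right) = 8 - \left(2 c + c\right) = 8 - 3 c$)
$n = - \frac{46841}{8}$ ($n = -3 + \frac{1}{8} \left(-46817\right) = -3 - \frac{46817}{8} = - \frac{46841}{8} \approx -5855.1$)
$L{\left(H \right)} = -28 + 2 H^{2}$ ($L{\left(H \right)} = \left(H^{2} + H H\right) - 28 = \left(H^{2} + H^{2}\right) - 28 = 2 H^{2} - 28 = -28 + 2 H^{2}$)
$\frac{w{\left(-213 \right)}}{13184 - -10677} + \frac{1}{n L{\left(-155 \right)}} = \frac{8 - -639}{13184 - -10677} + \frac{1}{\left(- \frac{46841}{8}\right) \left(-28 + 2 \left(-155\right)^{2}\right)} = \frac{8 + 639}{13184 + 10677} - \frac{8}{46841 \left(-28 + 2 \cdot 24025\right)} = \frac{647}{23861} - \frac{8}{46841 \left(-28 + 48050\right)} = 647 \cdot \frac{1}{23861} - \frac{8}{46841 \cdot 48022} = \frac{647}{23861} - \frac{4}{1124699251} = \frac{727680319953}{26836448828111}$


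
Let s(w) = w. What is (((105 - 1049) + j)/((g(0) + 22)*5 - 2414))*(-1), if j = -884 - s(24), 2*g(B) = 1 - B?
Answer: -3704/4603 ≈ -0.80469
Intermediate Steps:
g(B) = ½ - B/2 (g(B) = (1 - B)/2 = ½ - B/2)
j = -908 (j = -884 - 1*24 = -884 - 24 = -908)
(((105 - 1049) + j)/((g(0) + 22)*5 - 2414))*(-1) = (((105 - 1049) - 908)/(((½ - ½*0) + 22)*5 - 2414))*(-1) = ((-944 - 908)/(((½ + 0) + 22)*5 - 2414))*(-1) = -1852/((½ + 22)*5 - 2414)*(-1) = -1852/((45/2)*5 - 2414)*(-1) = -1852/(225/2 - 2414)*(-1) = -1852/(-4603/2)*(-1) = -1852*(-2/4603)*(-1) = (3704/4603)*(-1) = -3704/4603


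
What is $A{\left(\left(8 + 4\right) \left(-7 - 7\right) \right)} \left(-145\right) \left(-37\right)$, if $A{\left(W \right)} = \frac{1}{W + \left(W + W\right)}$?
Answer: $- \frac{5365}{504} \approx -10.645$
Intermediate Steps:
$A{\left(W \right)} = \frac{1}{3 W}$ ($A{\left(W \right)} = \frac{1}{W + 2 W} = \frac{1}{3 W}$)
$A{\left(\left(8 + 4\right) \left(-7 - 7\right) \right)} \left(-145\right) \left(-37\right) = \frac{1}{3 \left(8 + 4\right) \left(-7 - 7\right)} \left(-145\right) \left(-37\right) = \frac{1}{3 \cdot 12 \left(-14\right)} \left(-145\right) \left(-37\right) = \frac{1}{3 \left(-168\right)} \left(-145\right) \left(-37\right) = \frac{1}{3} \left(- \frac{1}{168}\right) \left(-145\right) \left(-37\right) = \left(- \frac{1}{504}\right) \left(-145\right) \left(-37\right) = \frac{145}{504} \left(-37\right) = - \frac{5365}{504}$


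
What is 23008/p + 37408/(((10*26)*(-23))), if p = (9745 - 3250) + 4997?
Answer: -1405312/330395 ≈ -4.2534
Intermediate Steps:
p = 11492 (p = 6495 + 4997 = 11492)
23008/p + 37408/(((10*26)*(-23))) = 23008/11492 + 37408/(((10*26)*(-23))) = 23008*(1/11492) + 37408/((260*(-23))) = 5752/2873 + 37408/(-5980) = 5752/2873 + 37408*(-1/5980) = 5752/2873 - 9352/1495 = -1405312/330395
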